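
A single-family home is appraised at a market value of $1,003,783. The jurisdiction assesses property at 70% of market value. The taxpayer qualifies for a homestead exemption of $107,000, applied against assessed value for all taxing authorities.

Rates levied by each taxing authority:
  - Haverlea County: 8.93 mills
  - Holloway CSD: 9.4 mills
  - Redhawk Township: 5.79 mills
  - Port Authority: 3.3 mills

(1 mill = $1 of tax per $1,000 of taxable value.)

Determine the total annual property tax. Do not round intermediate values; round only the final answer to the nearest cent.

Assessed value = $1,003,783 × 0.7 = $702,648.1
Taxable value = $702,648.1 − $107,000 = $595,648.1
Haverlea County: $595,648.1 × 0.00893 = $5,319.137533
Holloway CSD: $595,648.1 × 0.0094 = $5,599.09214
Redhawk Township: $595,648.1 × 0.00579 = $3,448.802499
Port Authority: $595,648.1 × 0.0033 = $1,965.63873
Total = $5,319.137533 + $5,599.09214 + $3,448.802499 + $1,965.63873 = $16,332.670902

$16,332.67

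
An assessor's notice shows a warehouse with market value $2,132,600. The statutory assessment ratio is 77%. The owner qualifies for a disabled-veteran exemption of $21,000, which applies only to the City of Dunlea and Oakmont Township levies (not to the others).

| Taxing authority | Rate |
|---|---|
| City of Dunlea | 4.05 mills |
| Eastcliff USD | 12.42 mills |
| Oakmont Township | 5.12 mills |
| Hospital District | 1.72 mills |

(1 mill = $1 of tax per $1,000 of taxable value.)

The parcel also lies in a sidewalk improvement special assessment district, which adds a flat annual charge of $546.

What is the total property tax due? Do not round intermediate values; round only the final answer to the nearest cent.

$38,630.83

Assessed value = $2,132,600 × 0.77 = $1,642,102
City of Dunlea: ($1,642,102 − $21,000) × 0.00405 = $1,621,102 × 0.00405 = $6,565.4631
Eastcliff USD: $1,642,102 × 0.01242 = $20,394.90684
Oakmont Township: ($1,642,102 − $21,000) × 0.00512 = $1,621,102 × 0.00512 = $8,300.04224
Hospital District: $1,642,102 × 0.00172 = $2,824.41544
Levies subtotal = $38,084.82762
Total = $38,084.82762 + $546 = $38,630.82762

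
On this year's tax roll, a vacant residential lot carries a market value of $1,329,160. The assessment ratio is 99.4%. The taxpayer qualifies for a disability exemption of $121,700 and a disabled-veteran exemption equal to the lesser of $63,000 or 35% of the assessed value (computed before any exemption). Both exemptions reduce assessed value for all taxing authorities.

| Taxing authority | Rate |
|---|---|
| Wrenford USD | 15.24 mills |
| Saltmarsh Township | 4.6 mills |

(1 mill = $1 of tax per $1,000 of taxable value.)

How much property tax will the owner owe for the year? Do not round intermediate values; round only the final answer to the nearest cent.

$22,547.86

Assessed value = $1,329,160 × 0.994 = $1,321,185.04
Disabled-veteran exemption = min($63,000, 35% × $1,321,185.04) = min($63,000, $462,414.764) = $63,000 (dollar cap binds)
Taxable value = $1,321,185.04 − $121,700 − $63,000 = $1,136,485.04
Wrenford USD: $1,136,485.04 × 0.01524 = $17,320.0320096
Saltmarsh Township: $1,136,485.04 × 0.0046 = $5,227.831184
Total = $22,547.8631936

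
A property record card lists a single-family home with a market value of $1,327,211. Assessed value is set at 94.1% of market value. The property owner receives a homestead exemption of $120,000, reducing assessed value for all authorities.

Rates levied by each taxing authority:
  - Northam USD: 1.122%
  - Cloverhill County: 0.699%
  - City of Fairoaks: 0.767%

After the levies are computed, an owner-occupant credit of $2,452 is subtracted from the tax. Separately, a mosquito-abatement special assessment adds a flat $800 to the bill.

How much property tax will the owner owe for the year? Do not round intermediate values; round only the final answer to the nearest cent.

Assessed value = $1,327,211 × 0.941 = $1,248,905.551
Taxable value = $1,248,905.551 − $120,000 = $1,128,905.551
Northam USD: $1,128,905.551 × 0.01122 = $12,666.32028222
Cloverhill County: $1,128,905.551 × 0.00699 = $7,891.04980149
City of Fairoaks: $1,128,905.551 × 0.00767 = $8,658.70557617
Levies subtotal = $29,216.07565988
After credit = $29,216.07565988 − $2,452 = $26,764.07565988
Total = $26,764.07565988 + $800 = $27,564.07565988

$27,564.08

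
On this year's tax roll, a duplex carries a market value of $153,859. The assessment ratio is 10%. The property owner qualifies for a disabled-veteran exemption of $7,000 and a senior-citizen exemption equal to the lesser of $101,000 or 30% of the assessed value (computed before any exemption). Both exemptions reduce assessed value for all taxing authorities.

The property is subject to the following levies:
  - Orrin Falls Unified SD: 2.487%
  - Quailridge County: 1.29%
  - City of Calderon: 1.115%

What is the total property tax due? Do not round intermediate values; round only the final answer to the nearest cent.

$184.43

Assessed value = $153,859 × 0.1 = $15,385.9
Senior-citizen exemption = min($101,000, 30% × $15,385.9) = min($101,000, $4,615.77) = $4,615.77 (percentage binds)
Taxable value = $15,385.9 − $7,000 − $4,615.77 = $3,770.13
Orrin Falls Unified SD: $3,770.13 × 0.02487 = $93.7631331
Quailridge County: $3,770.13 × 0.0129 = $48.634677
City of Calderon: $3,770.13 × 0.01115 = $42.0369495
Total = $184.4347596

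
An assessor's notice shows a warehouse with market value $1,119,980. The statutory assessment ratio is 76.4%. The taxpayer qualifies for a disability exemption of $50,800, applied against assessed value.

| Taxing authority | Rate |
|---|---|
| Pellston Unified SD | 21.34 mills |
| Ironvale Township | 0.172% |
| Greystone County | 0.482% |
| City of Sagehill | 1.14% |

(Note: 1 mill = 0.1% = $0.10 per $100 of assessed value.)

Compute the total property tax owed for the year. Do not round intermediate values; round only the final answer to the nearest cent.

Assessed value = $1,119,980 × 0.764 = $855,664.72
Taxable value = $855,664.72 − $50,800 = $804,864.72
Pellston Unified SD: $804,864.72 × 0.02134 = $17,175.8131248
Ironvale Township: $804,864.72 × 0.00172 = $1,384.3673184
Greystone County: $804,864.72 × 0.00482 = $3,879.4479504
City of Sagehill: $804,864.72 × 0.0114 = $9,175.457808
Total = $31,615.0862016

$31,615.09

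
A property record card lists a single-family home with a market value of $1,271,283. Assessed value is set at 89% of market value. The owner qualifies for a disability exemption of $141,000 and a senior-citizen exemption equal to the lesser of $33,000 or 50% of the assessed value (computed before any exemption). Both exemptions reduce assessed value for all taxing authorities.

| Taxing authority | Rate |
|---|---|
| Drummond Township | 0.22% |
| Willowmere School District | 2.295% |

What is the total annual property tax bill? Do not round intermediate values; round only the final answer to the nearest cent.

Assessed value = $1,271,283 × 0.89 = $1,131,441.87
Senior-citizen exemption = min($33,000, 50% × $1,131,441.87) = min($33,000, $565,720.935) = $33,000 (dollar cap binds)
Taxable value = $1,131,441.87 − $141,000 − $33,000 = $957,441.87
Drummond Township: $957,441.87 × 0.0022 = $2,106.372114
Willowmere School District: $957,441.87 × 0.02295 = $21,973.2909165
Total = $24,079.6630305

$24,079.66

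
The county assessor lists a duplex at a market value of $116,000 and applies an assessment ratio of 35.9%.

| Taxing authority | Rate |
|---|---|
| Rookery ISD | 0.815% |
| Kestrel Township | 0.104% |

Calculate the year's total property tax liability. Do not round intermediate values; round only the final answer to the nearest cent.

Assessed value = $116,000 × 0.359 = $41,644
Rookery ISD: $41,644 × 0.00815 = $339.3986
Kestrel Township: $41,644 × 0.00104 = $43.30976
Total = $339.3986 + $43.30976 = $382.70836

$382.71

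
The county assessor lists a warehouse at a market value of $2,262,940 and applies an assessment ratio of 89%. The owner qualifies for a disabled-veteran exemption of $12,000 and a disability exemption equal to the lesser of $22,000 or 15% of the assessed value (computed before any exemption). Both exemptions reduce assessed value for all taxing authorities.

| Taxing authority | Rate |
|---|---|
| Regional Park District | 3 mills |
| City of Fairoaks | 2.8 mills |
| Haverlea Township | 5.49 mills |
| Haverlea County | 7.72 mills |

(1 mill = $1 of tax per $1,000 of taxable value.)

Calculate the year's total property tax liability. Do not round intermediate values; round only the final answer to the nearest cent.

Assessed value = $2,262,940 × 0.89 = $2,014,016.6
Disability exemption = min($22,000, 15% × $2,014,016.6) = min($22,000, $302,102.49) = $22,000 (dollar cap binds)
Taxable value = $2,014,016.6 − $12,000 − $22,000 = $1,980,016.6
Regional Park District: $1,980,016.6 × 0.003 = $5,940.0498
City of Fairoaks: $1,980,016.6 × 0.0028 = $5,544.04648
Haverlea Township: $1,980,016.6 × 0.00549 = $10,870.291134
Haverlea County: $1,980,016.6 × 0.00772 = $15,285.728152
Total = $37,640.115566

$37,640.12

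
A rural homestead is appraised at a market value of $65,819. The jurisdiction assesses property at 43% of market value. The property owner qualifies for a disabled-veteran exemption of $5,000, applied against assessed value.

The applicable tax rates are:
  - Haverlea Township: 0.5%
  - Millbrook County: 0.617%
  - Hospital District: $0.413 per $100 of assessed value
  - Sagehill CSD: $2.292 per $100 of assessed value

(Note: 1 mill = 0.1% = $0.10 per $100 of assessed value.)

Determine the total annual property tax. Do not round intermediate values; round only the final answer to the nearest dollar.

Assessed value = $65,819 × 0.43 = $28,302.17
Taxable value = $28,302.17 − $5,000 = $23,302.17
Haverlea Township: $23,302.17 × 0.005 = $116.51085
Millbrook County: $23,302.17 × 0.00617 = $143.7743889
Hospital District: $23,302.17 × 0.00413 = $96.2379621
Sagehill CSD: $23,302.17 × 0.02292 = $534.0857364
Total = $890.6089374

$891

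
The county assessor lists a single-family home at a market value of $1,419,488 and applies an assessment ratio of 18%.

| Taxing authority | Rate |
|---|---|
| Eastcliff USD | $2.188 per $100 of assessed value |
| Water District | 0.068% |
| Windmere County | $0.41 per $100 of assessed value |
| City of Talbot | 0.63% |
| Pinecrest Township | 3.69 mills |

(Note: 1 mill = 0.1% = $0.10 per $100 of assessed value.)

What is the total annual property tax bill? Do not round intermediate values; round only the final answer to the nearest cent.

Assessed value = $1,419,488 × 0.18 = $255,507.84
Eastcliff USD: $255,507.84 × 0.02188 = $5,590.5115392
Water District: $255,507.84 × 0.00068 = $173.7453312
Windmere County: $255,507.84 × 0.0041 = $1,047.582144
City of Talbot: $255,507.84 × 0.0063 = $1,609.699392
Pinecrest Township: $255,507.84 × 0.00369 = $942.8239296
Total = $9,364.362336

$9,364.36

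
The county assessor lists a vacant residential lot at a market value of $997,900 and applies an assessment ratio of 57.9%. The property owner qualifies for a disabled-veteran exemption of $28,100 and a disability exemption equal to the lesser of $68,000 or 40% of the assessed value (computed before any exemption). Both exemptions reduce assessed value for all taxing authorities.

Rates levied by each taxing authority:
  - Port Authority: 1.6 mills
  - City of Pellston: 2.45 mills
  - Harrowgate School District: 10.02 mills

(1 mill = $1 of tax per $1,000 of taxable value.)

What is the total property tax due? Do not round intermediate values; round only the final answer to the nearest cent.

$6,777.30

Assessed value = $997,900 × 0.579 = $577,784.1
Disability exemption = min($68,000, 40% × $577,784.1) = min($68,000, $231,113.64) = $68,000 (dollar cap binds)
Taxable value = $577,784.1 − $28,100 − $68,000 = $481,684.1
Port Authority: $481,684.1 × 0.0016 = $770.69456
City of Pellston: $481,684.1 × 0.00245 = $1,180.126045
Harrowgate School District: $481,684.1 × 0.01002 = $4,826.474682
Total = $6,777.295287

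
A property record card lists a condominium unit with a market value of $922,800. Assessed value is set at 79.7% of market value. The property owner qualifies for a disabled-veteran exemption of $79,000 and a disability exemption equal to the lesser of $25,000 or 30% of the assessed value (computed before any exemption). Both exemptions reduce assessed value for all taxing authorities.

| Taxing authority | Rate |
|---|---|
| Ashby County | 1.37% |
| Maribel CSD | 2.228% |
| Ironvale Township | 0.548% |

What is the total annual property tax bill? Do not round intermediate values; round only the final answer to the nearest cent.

Assessed value = $922,800 × 0.797 = $735,471.6
Disability exemption = min($25,000, 30% × $735,471.6) = min($25,000, $220,641.48) = $25,000 (dollar cap binds)
Taxable value = $735,471.6 − $79,000 − $25,000 = $631,471.6
Ashby County: $631,471.6 × 0.0137 = $8,651.16092
Maribel CSD: $631,471.6 × 0.02228 = $14,069.187248
Ironvale Township: $631,471.6 × 0.00548 = $3,460.464368
Total = $26,180.812536

$26,180.81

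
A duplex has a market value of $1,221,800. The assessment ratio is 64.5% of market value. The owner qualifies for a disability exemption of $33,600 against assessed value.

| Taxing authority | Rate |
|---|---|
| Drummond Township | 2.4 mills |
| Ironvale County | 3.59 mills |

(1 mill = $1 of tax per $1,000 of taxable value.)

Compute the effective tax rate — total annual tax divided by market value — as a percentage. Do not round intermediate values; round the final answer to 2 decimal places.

Assessed value = $1,221,800 × 0.645 = $788,061
Taxable value = $788,061 − $33,600 = $754,461
Drummond Township: $754,461 × 0.0024 = $1,810.7064
Ironvale County: $754,461 × 0.00359 = $2,708.51499
Total tax = $4,519.22139
Effective rate = $4,519.22139 ÷ $1,221,800 = 0.37% of market value

0.37%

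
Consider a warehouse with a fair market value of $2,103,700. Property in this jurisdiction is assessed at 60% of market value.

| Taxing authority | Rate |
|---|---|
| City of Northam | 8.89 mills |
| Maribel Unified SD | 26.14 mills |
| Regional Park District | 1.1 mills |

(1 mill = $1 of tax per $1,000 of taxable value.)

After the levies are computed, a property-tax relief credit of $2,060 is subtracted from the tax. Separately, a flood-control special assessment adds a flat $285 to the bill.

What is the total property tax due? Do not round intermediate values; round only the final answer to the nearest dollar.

$43,829

Assessed value = $2,103,700 × 0.6 = $1,262,220
City of Northam: $1,262,220 × 0.00889 = $11,221.1358
Maribel Unified SD: $1,262,220 × 0.02614 = $32,994.4308
Regional Park District: $1,262,220 × 0.0011 = $1,388.442
Levies subtotal = $45,604.0086
After credit = $45,604.0086 − $2,060 = $43,544.0086
Total = $43,544.0086 + $285 = $43,829.0086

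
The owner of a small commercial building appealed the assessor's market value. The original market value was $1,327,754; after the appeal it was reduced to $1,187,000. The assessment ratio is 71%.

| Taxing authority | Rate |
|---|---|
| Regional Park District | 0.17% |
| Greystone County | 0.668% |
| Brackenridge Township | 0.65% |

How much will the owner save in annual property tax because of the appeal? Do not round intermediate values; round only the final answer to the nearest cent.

Old assessed value = $1,327,754 × 0.71 = $942,705.34
New assessed value = $1,187,000 × 0.71 = $842,770
Combined rate = 0.0017 + 0.00668 + 0.0065 = 0.01488
Old tax = $942,705.34 × 0.01488 = $14,027.4554592
New tax = $842,770 × 0.01488 = $12,540.4176
Reduction = $14,027.4554592 − $12,540.4176 = $1,487.0378592

$1,487.04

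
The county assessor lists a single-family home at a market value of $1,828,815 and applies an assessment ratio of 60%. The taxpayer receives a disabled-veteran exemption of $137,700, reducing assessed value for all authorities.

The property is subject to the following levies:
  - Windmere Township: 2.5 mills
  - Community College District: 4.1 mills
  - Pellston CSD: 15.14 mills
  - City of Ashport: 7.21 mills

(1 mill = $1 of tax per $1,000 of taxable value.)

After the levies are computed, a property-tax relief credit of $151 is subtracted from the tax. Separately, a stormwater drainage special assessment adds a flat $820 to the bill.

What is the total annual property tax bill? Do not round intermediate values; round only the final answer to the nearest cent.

Assessed value = $1,828,815 × 0.6 = $1,097,289
Taxable value = $1,097,289 − $137,700 = $959,589
Windmere Township: $959,589 × 0.0025 = $2,398.9725
Community College District: $959,589 × 0.0041 = $3,934.3149
Pellston CSD: $959,589 × 0.01514 = $14,528.17746
City of Ashport: $959,589 × 0.00721 = $6,918.63669
Levies subtotal = $27,780.10155
After credit = $27,780.10155 − $151 = $27,629.10155
Total = $27,629.10155 + $820 = $28,449.10155

$28,449.10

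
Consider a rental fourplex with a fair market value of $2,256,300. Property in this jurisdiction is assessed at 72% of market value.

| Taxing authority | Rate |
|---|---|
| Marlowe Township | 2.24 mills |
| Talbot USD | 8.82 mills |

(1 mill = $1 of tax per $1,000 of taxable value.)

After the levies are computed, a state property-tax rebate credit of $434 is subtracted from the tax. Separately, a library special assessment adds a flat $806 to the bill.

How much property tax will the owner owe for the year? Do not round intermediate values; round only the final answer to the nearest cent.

$18,339.37

Assessed value = $2,256,300 × 0.72 = $1,624,536
Marlowe Township: $1,624,536 × 0.00224 = $3,638.96064
Talbot USD: $1,624,536 × 0.00882 = $14,328.40752
Levies subtotal = $17,967.36816
After credit = $17,967.36816 − $434 = $17,533.36816
Total = $17,533.36816 + $806 = $18,339.36816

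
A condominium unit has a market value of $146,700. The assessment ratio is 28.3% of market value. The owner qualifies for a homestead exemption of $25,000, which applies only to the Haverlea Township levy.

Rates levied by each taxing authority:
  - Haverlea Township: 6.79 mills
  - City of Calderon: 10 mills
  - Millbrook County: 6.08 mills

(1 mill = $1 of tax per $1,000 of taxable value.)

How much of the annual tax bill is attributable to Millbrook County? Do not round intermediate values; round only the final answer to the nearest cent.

Assessed value = $146,700 × 0.283 = $41,516.1
Millbrook County taxable value = $41,516.1 (exemption does not apply)
Millbrook County levy = $41,516.1 × 0.00608 = $252.417888

$252.42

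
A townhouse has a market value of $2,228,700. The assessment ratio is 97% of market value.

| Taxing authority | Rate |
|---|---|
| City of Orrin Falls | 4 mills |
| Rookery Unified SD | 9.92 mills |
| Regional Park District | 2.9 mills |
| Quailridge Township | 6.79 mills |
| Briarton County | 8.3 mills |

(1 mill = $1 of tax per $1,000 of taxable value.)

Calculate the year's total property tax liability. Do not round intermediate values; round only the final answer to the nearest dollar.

$68,984

Assessed value = $2,228,700 × 0.97 = $2,161,839
City of Orrin Falls: $2,161,839 × 0.004 = $8,647.356
Rookery Unified SD: $2,161,839 × 0.00992 = $21,445.44288
Regional Park District: $2,161,839 × 0.0029 = $6,269.3331
Quailridge Township: $2,161,839 × 0.00679 = $14,678.88681
Briarton County: $2,161,839 × 0.0083 = $17,943.2637
Total = $8,647.356 + $21,445.44288 + $6,269.3331 + $14,678.88681 + $17,943.2637 = $68,984.28249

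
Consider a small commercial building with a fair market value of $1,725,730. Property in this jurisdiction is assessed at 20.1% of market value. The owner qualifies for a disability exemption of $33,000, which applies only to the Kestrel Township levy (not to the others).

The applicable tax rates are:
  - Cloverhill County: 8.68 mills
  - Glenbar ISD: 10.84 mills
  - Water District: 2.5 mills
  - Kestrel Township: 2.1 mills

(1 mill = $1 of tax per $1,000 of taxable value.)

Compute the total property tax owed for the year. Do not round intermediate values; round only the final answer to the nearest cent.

$8,297.25

Assessed value = $1,725,730 × 0.201 = $346,871.73
Cloverhill County: $346,871.73 × 0.00868 = $3,010.8466164
Glenbar ISD: $346,871.73 × 0.01084 = $3,760.0895532
Water District: $346,871.73 × 0.0025 = $867.179325
Kestrel Township: ($346,871.73 − $33,000) × 0.0021 = $313,871.73 × 0.0021 = $659.130633
Total = $8,297.2461276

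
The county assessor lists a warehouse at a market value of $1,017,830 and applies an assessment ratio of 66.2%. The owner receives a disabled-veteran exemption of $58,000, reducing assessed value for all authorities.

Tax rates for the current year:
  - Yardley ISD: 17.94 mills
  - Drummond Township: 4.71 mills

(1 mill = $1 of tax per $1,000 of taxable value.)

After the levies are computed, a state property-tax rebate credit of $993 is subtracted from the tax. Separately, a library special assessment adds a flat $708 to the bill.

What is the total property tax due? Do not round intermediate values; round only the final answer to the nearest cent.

Assessed value = $1,017,830 × 0.662 = $673,803.46
Taxable value = $673,803.46 − $58,000 = $615,803.46
Yardley ISD: $615,803.46 × 0.01794 = $11,047.5140724
Drummond Township: $615,803.46 × 0.00471 = $2,900.4342966
Levies subtotal = $13,947.948369
After credit = $13,947.948369 − $993 = $12,954.948369
Total = $12,954.948369 + $708 = $13,662.948369

$13,662.95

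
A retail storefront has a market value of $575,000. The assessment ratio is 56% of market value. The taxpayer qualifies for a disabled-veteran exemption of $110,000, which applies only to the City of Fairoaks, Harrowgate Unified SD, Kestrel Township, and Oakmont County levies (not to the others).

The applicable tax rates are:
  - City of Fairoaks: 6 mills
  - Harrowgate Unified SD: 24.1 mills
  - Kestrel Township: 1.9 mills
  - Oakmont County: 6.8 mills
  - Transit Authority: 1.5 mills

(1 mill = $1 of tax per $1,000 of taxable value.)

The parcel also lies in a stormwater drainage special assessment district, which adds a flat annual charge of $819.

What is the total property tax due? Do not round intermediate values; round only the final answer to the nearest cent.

Assessed value = $575,000 × 0.56 = $322,000
City of Fairoaks: ($322,000 − $110,000) × 0.006 = $212,000 × 0.006 = $1,272
Harrowgate Unified SD: ($322,000 − $110,000) × 0.0241 = $212,000 × 0.0241 = $5,109.2
Kestrel Township: ($322,000 − $110,000) × 0.0019 = $212,000 × 0.0019 = $402.8
Oakmont County: ($322,000 − $110,000) × 0.0068 = $212,000 × 0.0068 = $1,441.6
Transit Authority: $322,000 × 0.0015 = $483
Levies subtotal = $8,708.6
Total = $8,708.6 + $819 = $9,527.6

$9,527.60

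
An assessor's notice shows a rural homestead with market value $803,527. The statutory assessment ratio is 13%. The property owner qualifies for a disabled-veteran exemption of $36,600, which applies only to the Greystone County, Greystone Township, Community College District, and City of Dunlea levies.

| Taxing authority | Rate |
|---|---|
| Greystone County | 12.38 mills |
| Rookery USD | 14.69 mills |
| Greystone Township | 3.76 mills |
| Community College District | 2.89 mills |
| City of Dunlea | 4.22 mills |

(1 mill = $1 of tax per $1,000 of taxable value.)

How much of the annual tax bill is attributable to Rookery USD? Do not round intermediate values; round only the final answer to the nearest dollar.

Assessed value = $803,527 × 0.13 = $104,458.51
Rookery USD taxable value = $104,458.51 (exemption does not apply)
Rookery USD levy = $104,458.51 × 0.01469 = $1,534.4955119

$1,534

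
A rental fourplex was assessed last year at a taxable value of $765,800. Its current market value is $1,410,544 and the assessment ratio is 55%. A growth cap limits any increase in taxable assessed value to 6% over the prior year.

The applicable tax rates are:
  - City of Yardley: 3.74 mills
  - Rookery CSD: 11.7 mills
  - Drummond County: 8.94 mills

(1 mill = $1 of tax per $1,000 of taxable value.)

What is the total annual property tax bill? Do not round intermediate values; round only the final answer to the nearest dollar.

Uncapped assessed value = $1,410,544 × 0.55 = $775,799.2
Cap limit = $765,800 × 1.06 = $811,748
Taxable assessed value = min($775,799.2, $811,748) = $775,799.2 (cap does not bind)
City of Yardley: $775,799.2 × 0.00374 = $2,901.489008
Rookery CSD: $775,799.2 × 0.0117 = $9,076.85064
Drummond County: $775,799.2 × 0.00894 = $6,935.644848
Total = $18,913.984496

$18,914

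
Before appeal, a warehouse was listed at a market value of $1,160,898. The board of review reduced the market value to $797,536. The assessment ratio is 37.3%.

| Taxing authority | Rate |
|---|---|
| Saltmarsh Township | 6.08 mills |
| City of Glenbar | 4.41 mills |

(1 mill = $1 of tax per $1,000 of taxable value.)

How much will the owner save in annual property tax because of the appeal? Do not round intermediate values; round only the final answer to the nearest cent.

$1,421.75

Old assessed value = $1,160,898 × 0.373 = $433,014.954
New assessed value = $797,536 × 0.373 = $297,480.928
Combined rate = 0.00608 + 0.00441 = 0.01049
Old tax = $433,014.954 × 0.01049 = $4,542.32686746
New tax = $297,480.928 × 0.01049 = $3,120.57493472
Reduction = $4,542.32686746 − $3,120.57493472 = $1,421.75193274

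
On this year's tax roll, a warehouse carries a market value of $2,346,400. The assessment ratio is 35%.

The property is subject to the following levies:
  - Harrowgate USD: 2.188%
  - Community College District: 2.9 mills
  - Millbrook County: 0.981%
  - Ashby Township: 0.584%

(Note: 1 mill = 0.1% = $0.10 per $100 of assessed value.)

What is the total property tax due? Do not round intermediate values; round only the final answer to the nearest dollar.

Assessed value = $2,346,400 × 0.35 = $821,240
Harrowgate USD: $821,240 × 0.02188 = $17,968.7312
Community College District: $821,240 × 0.0029 = $2,381.596
Millbrook County: $821,240 × 0.00981 = $8,056.3644
Ashby Township: $821,240 × 0.00584 = $4,796.0416
Total = $33,202.7332

$33,203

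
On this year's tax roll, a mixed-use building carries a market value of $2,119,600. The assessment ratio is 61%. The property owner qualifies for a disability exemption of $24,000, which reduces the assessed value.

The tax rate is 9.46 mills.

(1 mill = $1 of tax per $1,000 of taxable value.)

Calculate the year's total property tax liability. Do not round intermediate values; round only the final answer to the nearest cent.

Assessed value = $2,119,600 × 0.61 = $1,292,956
Taxable value = $1,292,956 − $24,000 = $1,268,956
Tax = $1,268,956 × 0.00946 = $12,004.32376

$12,004.32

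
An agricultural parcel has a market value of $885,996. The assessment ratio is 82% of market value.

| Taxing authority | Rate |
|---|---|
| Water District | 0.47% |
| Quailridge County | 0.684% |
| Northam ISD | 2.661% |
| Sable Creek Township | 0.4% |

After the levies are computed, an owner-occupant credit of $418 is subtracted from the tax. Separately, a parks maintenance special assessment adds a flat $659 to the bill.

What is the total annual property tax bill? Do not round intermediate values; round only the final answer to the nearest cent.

$30,863.68

Assessed value = $885,996 × 0.82 = $726,516.72
Water District: $726,516.72 × 0.0047 = $3,414.628584
Quailridge County: $726,516.72 × 0.00684 = $4,969.3743648
Northam ISD: $726,516.72 × 0.02661 = $19,332.6099192
Sable Creek Township: $726,516.72 × 0.004 = $2,906.06688
Levies subtotal = $30,622.679748
After credit = $30,622.679748 − $418 = $30,204.679748
Total = $30,204.679748 + $659 = $30,863.679748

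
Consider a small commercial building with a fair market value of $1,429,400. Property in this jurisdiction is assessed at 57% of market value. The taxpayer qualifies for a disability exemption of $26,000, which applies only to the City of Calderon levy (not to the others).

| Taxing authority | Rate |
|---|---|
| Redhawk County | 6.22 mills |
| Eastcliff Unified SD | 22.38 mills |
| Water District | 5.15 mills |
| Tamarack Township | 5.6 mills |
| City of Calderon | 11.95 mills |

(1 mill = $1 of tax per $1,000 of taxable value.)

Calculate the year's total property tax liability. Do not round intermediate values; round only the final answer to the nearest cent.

$41,486.39

Assessed value = $1,429,400 × 0.57 = $814,758
Redhawk County: $814,758 × 0.00622 = $5,067.79476
Eastcliff Unified SD: $814,758 × 0.02238 = $18,234.28404
Water District: $814,758 × 0.00515 = $4,196.0037
Tamarack Township: $814,758 × 0.0056 = $4,562.6448
City of Calderon: ($814,758 − $26,000) × 0.01195 = $788,758 × 0.01195 = $9,425.6581
Total = $41,486.3854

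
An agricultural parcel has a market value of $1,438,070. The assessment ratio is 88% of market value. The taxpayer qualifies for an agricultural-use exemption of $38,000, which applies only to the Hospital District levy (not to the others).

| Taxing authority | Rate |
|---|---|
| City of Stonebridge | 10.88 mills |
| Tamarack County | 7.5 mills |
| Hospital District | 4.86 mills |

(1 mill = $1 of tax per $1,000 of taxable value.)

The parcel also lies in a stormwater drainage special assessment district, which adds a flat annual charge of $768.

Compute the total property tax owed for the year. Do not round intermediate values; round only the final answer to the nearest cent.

Assessed value = $1,438,070 × 0.88 = $1,265,501.6
City of Stonebridge: $1,265,501.6 × 0.01088 = $13,768.657408
Tamarack County: $1,265,501.6 × 0.0075 = $9,491.262
Hospital District: ($1,265,501.6 − $38,000) × 0.00486 = $1,227,501.6 × 0.00486 = $5,965.657776
Levies subtotal = $29,225.577184
Total = $29,225.577184 + $768 = $29,993.577184

$29,993.58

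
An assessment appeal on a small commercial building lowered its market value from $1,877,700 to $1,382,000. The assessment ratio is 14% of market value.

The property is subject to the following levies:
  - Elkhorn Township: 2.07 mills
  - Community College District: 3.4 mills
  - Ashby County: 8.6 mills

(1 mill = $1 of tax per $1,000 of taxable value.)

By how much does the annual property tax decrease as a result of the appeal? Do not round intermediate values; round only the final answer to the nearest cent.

Old assessed value = $1,877,700 × 0.14 = $262,878
New assessed value = $1,382,000 × 0.14 = $193,480
Combined rate = 0.00207 + 0.0034 + 0.0086 = 0.01407
Old tax = $262,878 × 0.01407 = $3,698.69346
New tax = $193,480 × 0.01407 = $2,722.2636
Reduction = $3,698.69346 − $2,722.2636 = $976.42986

$976.43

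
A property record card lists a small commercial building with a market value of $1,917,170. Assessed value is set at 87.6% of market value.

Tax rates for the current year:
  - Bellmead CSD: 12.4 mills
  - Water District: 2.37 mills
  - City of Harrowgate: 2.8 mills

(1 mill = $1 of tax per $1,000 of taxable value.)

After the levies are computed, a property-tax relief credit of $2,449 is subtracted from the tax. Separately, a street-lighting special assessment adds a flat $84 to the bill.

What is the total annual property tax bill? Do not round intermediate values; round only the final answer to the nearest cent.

Assessed value = $1,917,170 × 0.876 = $1,679,440.92
Bellmead CSD: $1,679,440.92 × 0.0124 = $20,825.067408
Water District: $1,679,440.92 × 0.00237 = $3,980.2749804
City of Harrowgate: $1,679,440.92 × 0.0028 = $4,702.434576
Levies subtotal = $29,507.7769644
After credit = $29,507.7769644 − $2,449 = $27,058.7769644
Total = $27,058.7769644 + $84 = $27,142.7769644

$27,142.78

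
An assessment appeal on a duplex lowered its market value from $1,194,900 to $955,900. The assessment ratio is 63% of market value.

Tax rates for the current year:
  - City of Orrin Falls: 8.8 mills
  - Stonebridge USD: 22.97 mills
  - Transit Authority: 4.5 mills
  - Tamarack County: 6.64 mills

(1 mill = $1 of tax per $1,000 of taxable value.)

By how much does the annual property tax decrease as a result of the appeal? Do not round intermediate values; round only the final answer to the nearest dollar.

$6,461

Old assessed value = $1,194,900 × 0.63 = $752,787
New assessed value = $955,900 × 0.63 = $602,217
Combined rate = 0.0088 + 0.02297 + 0.0045 + 0.00664 = 0.04291
Old tax = $752,787 × 0.04291 = $32,302.09017
New tax = $602,217 × 0.04291 = $25,841.13147
Reduction = $32,302.09017 − $25,841.13147 = $6,460.9587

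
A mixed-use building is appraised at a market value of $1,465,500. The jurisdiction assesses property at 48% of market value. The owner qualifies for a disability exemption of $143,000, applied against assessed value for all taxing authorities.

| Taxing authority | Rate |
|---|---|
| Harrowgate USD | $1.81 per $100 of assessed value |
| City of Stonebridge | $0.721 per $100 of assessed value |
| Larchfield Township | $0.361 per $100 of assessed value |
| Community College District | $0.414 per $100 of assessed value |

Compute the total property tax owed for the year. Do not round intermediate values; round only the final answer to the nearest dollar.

Assessed value = $1,465,500 × 0.48 = $703,440
Taxable value = $703,440 − $143,000 = $560,440
Harrowgate USD: $560,440 × 0.0181 = $10,143.964
City of Stonebridge: $560,440 × 0.00721 = $4,040.7724
Larchfield Township: $560,440 × 0.00361 = $2,023.1884
Community College District: $560,440 × 0.00414 = $2,320.2216
Total = $10,143.964 + $4,040.7724 + $2,023.1884 + $2,320.2216 = $18,528.1464

$18,528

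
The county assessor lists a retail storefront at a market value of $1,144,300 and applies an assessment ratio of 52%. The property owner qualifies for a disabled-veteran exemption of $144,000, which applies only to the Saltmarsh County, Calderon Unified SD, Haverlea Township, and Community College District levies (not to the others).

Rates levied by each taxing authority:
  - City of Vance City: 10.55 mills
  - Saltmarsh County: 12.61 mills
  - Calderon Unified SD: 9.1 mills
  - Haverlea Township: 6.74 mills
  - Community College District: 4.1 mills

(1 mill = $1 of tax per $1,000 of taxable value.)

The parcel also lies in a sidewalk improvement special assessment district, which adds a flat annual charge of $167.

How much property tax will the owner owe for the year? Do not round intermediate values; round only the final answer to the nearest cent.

Assessed value = $1,144,300 × 0.52 = $595,036
City of Vance City: $595,036 × 0.01055 = $6,277.6298
Saltmarsh County: ($595,036 − $144,000) × 0.01261 = $451,036 × 0.01261 = $5,687.56396
Calderon Unified SD: ($595,036 − $144,000) × 0.0091 = $451,036 × 0.0091 = $4,104.4276
Haverlea Township: ($595,036 − $144,000) × 0.00674 = $451,036 × 0.00674 = $3,039.98264
Community College District: ($595,036 − $144,000) × 0.0041 = $451,036 × 0.0041 = $1,849.2476
Levies subtotal = $20,958.8516
Total = $20,958.8516 + $167 = $21,125.8516

$21,125.85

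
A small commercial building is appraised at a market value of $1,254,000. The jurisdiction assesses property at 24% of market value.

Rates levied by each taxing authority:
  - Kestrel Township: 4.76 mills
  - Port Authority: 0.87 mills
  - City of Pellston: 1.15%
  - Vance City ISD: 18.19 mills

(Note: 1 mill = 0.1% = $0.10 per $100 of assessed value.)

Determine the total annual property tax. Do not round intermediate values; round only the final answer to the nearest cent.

Assessed value = $1,254,000 × 0.24 = $300,960
Kestrel Township: $300,960 × 0.00476 = $1,432.5696
Port Authority: $300,960 × 0.00087 = $261.8352
City of Pellston: $300,960 × 0.0115 = $3,461.04
Vance City ISD: $300,960 × 0.01819 = $5,474.4624
Total = $10,629.9072

$10,629.91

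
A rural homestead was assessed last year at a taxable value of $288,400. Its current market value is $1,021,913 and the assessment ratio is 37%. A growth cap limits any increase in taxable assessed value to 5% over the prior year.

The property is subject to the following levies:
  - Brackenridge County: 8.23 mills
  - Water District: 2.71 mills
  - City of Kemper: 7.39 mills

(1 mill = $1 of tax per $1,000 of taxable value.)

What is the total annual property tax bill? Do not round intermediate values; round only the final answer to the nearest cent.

$5,550.69

Uncapped assessed value = $1,021,913 × 0.37 = $378,107.81
Cap limit = $288,400 × 1.05 = $302,820
Taxable assessed value = min($378,107.81, $302,820) = $302,820 (cap binds)
Brackenridge County: $302,820 × 0.00823 = $2,492.2086
Water District: $302,820 × 0.00271 = $820.6422
City of Kemper: $302,820 × 0.00739 = $2,237.8398
Total = $5,550.6906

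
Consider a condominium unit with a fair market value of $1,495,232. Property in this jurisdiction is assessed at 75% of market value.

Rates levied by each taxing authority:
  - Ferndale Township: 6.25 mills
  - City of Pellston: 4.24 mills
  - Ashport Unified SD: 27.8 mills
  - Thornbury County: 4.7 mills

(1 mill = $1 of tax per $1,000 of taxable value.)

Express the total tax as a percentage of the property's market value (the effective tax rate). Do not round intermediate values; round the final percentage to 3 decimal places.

3.224%

Assessed value = $1,495,232 × 0.75 = $1,121,424
Ferndale Township: $1,121,424 × 0.00625 = $7,008.9
City of Pellston: $1,121,424 × 0.00424 = $4,754.83776
Ashport Unified SD: $1,121,424 × 0.0278 = $31,175.5872
Thornbury County: $1,121,424 × 0.0047 = $5,270.6928
Total tax = $48,210.01776
Effective rate = $48,210.01776 ÷ $1,495,232 = 3.224% of market value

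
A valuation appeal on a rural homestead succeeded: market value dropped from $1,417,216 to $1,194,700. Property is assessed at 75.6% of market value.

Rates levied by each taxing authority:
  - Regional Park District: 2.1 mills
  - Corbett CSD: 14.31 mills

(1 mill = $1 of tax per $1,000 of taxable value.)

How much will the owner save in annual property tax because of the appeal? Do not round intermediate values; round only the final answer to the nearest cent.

Old assessed value = $1,417,216 × 0.756 = $1,071,415.296
New assessed value = $1,194,700 × 0.756 = $903,193.2
Combined rate = 0.0021 + 0.01431 = 0.01641
Old tax = $1,071,415.296 × 0.01641 = $17,581.92500736
New tax = $903,193.2 × 0.01641 = $14,821.400412
Reduction = $17,581.92500736 − $14,821.400412 = $2,760.52459536

$2,760.52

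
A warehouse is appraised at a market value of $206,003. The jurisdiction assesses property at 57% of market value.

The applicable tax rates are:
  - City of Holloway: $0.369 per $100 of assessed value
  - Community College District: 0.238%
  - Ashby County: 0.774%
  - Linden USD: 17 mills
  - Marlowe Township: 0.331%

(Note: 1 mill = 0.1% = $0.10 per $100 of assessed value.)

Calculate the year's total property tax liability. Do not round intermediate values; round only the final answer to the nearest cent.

$4,006.43

Assessed value = $206,003 × 0.57 = $117,421.71
City of Holloway: $117,421.71 × 0.00369 = $433.2861099
Community College District: $117,421.71 × 0.00238 = $279.4636698
Ashby County: $117,421.71 × 0.00774 = $908.8440354
Linden USD: $117,421.71 × 0.017 = $1,996.16907
Marlowe Township: $117,421.71 × 0.00331 = $388.6658601
Total = $4,006.4287452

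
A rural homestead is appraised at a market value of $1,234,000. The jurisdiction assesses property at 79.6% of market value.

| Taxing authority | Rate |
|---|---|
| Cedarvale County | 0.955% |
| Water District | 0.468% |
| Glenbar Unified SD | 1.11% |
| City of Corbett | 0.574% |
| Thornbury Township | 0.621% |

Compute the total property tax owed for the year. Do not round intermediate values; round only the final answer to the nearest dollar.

$36,619

Assessed value = $1,234,000 × 0.796 = $982,264
Cedarvale County: $982,264 × 0.00955 = $9,380.6212
Water District: $982,264 × 0.00468 = $4,596.99552
Glenbar Unified SD: $982,264 × 0.0111 = $10,903.1304
City of Corbett: $982,264 × 0.00574 = $5,638.19536
Thornbury Township: $982,264 × 0.00621 = $6,099.85944
Total = $9,380.6212 + $4,596.99552 + $10,903.1304 + $5,638.19536 + $6,099.85944 = $36,618.80192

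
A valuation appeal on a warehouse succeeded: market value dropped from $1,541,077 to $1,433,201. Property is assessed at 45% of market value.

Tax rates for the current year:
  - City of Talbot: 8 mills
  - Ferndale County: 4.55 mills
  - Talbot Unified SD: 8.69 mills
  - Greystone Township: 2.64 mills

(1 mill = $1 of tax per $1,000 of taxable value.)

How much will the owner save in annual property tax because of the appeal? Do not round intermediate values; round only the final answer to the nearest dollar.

$1,159

Old assessed value = $1,541,077 × 0.45 = $693,484.65
New assessed value = $1,433,201 × 0.45 = $644,940.45
Combined rate = 0.008 + 0.00455 + 0.00869 + 0.00264 = 0.02388
Old tax = $693,484.65 × 0.02388 = $16,560.413442
New tax = $644,940.45 × 0.02388 = $15,401.177946
Reduction = $16,560.413442 − $15,401.177946 = $1,159.235496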